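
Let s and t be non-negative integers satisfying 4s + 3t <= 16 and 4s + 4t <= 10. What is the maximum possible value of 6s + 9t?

The continuous relaxation peaks at (0, 2.5) with value 22.50; rounding to a feasible lattice point costs some objective.
(s,t)=(0,2) is feasible, giving 18.
(s,t)=(1,1) is feasible, giving 15.
(s,t)=(0,1) is feasible, giving 9.
The best lattice point is (0,2), giving 18.

18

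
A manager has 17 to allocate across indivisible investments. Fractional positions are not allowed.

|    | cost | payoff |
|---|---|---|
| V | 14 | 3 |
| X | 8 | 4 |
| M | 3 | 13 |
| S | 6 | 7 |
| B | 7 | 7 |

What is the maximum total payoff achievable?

Treat it as a binary knapsack problem.
M + S + B: cost 3 + 6 + 7 = 16 ≤ 17, payoff 13 + 7 + 7 = 27.
X + M + S: cost 8 + 3 + 6 = 17 ≤ 17, payoff 4 + 13 + 7 = 24.
M + S: cost 3 + 6 = 9 ≤ 17, payoff 13 + 7 = 20.
Best is M, S, and B with total payoff 27.

27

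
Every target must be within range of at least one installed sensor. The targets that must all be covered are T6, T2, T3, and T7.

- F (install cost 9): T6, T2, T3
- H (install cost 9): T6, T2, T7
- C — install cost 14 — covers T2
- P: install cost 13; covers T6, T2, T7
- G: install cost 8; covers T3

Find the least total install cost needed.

The greedy cost-per-new-target heuristic would pick F and H for 18, but a cheaper cover exists.
Choose H and G: together they cover T6, T2, T3, T7 — every target.
Total install cost: 9 + 8 = 17.
No cover costs less than 17.

17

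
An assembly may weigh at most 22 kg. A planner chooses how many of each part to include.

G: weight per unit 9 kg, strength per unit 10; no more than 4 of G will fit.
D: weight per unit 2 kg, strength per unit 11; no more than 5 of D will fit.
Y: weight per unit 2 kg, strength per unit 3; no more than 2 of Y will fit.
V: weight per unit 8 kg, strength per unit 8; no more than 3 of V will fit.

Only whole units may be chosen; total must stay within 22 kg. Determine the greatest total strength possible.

69

Take 5×D, 2×Y, and 1×V: weight 22 ≤ 22, strength 5·11 + 2·3 + 1·8 = 69.
D has the best ratio (11/2) and is taken to its limit of 5; remaining capacity is filled optimally with the others.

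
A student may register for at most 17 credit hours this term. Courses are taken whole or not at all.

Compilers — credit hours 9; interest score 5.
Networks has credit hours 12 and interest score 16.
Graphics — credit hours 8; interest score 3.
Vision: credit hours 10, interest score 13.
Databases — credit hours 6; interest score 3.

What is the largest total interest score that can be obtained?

16

Vision: credit hours 10 ≤ 17, interest score 13.
Networks: credit hours 12 ≤ 17, interest score 16.
Vision + Databases: credit hours 10 + 6 = 16 ≤ 17, interest score 13 + 3 = 16.
The maximum interest score is 16; one optimal choice is Networks.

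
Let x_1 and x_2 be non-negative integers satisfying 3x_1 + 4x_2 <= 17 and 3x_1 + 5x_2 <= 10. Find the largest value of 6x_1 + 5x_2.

Relaxing integrality, the LP optimum is 20.00 at (x_1,x_2) = (3.33, 0), which is not an integer point.
(x_1,x_2)=(3,0): 3·3+4·0=9≤17, 3·3+5·0=9≤10, objective 18.
(x_1,x_2)=(2,0): 3·2+4·0=6≤17, 3·2+5·0=6≤10, objective 12.
Maximum is 18 at (x_1,x_2)=(3,0).

18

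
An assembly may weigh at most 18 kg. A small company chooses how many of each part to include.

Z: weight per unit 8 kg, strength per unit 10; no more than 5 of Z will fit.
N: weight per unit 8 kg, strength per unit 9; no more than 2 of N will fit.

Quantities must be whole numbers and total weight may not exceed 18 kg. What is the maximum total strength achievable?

20

This is a bounded integer knapsack.
Z has the best ratio (10/8); taking only Z gives at most 2×10 = 20 (stopped by the weight limit).
Optimal: 2×Z: weight 16 ≤ 18, strength 2·10 = 20.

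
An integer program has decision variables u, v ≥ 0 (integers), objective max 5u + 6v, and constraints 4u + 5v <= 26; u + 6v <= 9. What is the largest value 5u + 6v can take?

30

Relaxing integrality, the LP optimum is 32.50 at (u,v) = (6.5, 0), which is not an integer point.
(u,v)=(6,0) is feasible, giving 30.
(u,v)=(5,0) is feasible, giving 25.
The best lattice point is (6,0), giving 30.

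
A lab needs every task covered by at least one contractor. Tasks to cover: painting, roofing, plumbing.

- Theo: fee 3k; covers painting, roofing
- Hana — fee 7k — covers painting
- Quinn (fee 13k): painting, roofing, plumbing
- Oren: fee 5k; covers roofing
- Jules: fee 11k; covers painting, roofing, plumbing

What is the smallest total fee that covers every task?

The greedy cost-per-new-task heuristic would pick Theo and Jules for 14, but a cheaper cover exists.
Jules alone covers painting, roofing, plumbing — every task.
Total fee: 11.
No cover costs less than 11.

11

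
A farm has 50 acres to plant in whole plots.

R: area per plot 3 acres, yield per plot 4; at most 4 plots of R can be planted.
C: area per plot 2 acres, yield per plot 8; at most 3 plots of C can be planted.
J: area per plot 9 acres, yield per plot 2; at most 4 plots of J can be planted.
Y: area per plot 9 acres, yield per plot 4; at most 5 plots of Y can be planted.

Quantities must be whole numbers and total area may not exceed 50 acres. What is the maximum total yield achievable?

C has the best ratio (8/2); taking only C gives at most 3×8 = 24 (stopped by the supply cap of 3).
Mixing does better — 4×R, 3×C, and 3×Y: area 45 ≤ 50, yield 4·4 + 3·8 + 3·4 = 52.

52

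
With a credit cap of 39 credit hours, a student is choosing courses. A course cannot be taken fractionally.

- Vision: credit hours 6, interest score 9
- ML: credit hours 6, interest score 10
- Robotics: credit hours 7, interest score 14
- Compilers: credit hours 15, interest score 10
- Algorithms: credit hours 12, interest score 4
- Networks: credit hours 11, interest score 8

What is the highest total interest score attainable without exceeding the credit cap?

Vision + ML + Robotics + Compilers: credit hours 6 + 6 + 7 + 15 = 34 ≤ 39, interest score 9 + 10 + 14 + 10 = 43.
Vision + ML + Robotics + Networks: credit hours 6 + 6 + 7 + 11 = 30 ≤ 39, interest score 9 + 10 + 14 + 8 = 41.
ML + Robotics + Compilers + Networks: credit hours 6 + 7 + 15 + 11 = 39 ≤ 39, interest score 10 + 14 + 10 + 8 = 42.
Best is Vision, ML, Robotics, and Compilers with total interest score 43.

43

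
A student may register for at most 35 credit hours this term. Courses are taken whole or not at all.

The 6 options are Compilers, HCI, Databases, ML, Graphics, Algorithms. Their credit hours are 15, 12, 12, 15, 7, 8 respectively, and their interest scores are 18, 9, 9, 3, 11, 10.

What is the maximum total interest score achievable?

Compilers + Graphics + Algorithms: credit hours 15 + 7 + 8 = 30 ≤ 35, interest score 18 + 11 + 10 = 39.
Compilers + HCI + Graphics: credit hours 15 + 12 + 7 = 34 ≤ 35, interest score 18 + 9 + 11 = 38.
Best is Compilers, Graphics, and Algorithms with total interest score 39.

39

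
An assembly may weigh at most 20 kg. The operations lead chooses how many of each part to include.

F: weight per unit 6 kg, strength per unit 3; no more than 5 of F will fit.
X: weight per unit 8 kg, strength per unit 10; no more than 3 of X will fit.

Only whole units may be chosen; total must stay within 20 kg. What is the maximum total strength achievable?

20

X has the best ratio (10/8); taking only X gives at most 2×10 = 20 (stopped by the weight limit).
Optimal: 2×X: weight 16 ≤ 20, strength 2·10 = 20.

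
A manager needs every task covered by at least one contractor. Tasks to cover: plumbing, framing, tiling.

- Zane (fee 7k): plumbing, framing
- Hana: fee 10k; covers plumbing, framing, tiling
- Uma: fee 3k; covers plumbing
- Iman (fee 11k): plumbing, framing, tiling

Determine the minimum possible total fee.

This is an integer covering problem.
Hana alone covers plumbing, framing, tiling — every task.
Total fee: 10.

10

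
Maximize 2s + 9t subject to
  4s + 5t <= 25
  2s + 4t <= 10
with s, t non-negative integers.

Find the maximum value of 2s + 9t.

(s,t)=(1,2) is feasible, giving 20.
(s,t)=(0,2) is feasible, giving 18.
(s,t)=(2,1) is feasible, giving 13.
(s,t)=(1,1) is feasible, giving 11.
The best lattice point is (1,2), giving 20.

20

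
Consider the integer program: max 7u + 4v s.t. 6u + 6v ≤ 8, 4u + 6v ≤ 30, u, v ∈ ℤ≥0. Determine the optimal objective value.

7

(u,v)=(1,0) is feasible, giving 7.
(u,v)=(0,1) is feasible, giving 4.
No feasible integer point exceeds 7.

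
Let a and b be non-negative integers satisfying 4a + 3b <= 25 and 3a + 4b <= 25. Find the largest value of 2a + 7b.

42

The continuous relaxation peaks at (0, 6.25) with value 43.75; rounding to a feasible lattice point costs some objective.
(a,b)=(0,6): 4·0+3·6=18≤25, 3·0+4·6=24≤25, objective 42.
(a,b)=(1,5): 4·1+3·5=19≤25, 3·1+4·5=23≤25, objective 37.
(a,b)=(0,5): 4·0+3·5=15≤25, 3·0+4·5=20≤25, objective 35.
Maximum is 42 at (a,b)=(0,6).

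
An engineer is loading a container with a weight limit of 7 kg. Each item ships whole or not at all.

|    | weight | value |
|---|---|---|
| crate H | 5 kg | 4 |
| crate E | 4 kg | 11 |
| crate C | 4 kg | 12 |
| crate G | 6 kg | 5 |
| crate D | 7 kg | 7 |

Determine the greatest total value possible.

Allowing fractional choices, the relaxed optimum would be about 20.2, but items are indivisible.
crate D: weight 7 ≤ 7, value 7.
crate E: weight 4 ≤ 7, value 11.
crate C: weight 4 ≤ 7, value 12.
Best is crate C with total value 12.

12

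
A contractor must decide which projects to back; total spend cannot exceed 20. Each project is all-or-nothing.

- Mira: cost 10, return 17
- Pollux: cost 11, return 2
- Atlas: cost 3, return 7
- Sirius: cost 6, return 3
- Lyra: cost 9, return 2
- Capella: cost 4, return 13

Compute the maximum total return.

37

This is a 0-1 knapsack instance.
Take Mira, Atlas, and Capella: cost 10 + 3 + 4 = 17 ≤ 20, return 17 + 7 + 13 = 37.
No other feasible combination does better.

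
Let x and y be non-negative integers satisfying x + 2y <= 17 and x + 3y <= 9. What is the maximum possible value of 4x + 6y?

36

(x,y)=(9,0): 1·9+2·0=9≤17, 1·9+3·0=9≤9, objective 36.
(x,y)=(8,0): 1·8+2·0=8≤17, 1·8+3·0=8≤9, objective 32.
Maximum is 36 at (x,y)=(9,0).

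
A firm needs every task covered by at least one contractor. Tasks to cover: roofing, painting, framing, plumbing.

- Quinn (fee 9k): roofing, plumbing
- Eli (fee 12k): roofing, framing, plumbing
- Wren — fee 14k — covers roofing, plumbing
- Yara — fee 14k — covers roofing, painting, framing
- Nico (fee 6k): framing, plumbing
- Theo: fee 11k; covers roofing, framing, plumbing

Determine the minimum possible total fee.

20

Choose Yara and Nico: together they cover roofing, painting, framing, plumbing — every task.
Total fee: 14 + 6 = 20.
No cover costs less than 20.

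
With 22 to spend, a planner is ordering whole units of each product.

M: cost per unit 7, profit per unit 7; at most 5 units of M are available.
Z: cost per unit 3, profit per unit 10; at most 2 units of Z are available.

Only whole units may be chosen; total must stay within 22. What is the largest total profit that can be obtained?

34

This is a bounded integer knapsack.
Z has the best ratio (10/3); taking only Z gives at most 2×10 = 20 (stopped by the supply cap of 2).
Mixing does better — 2×M and 2×Z: cost 20 ≤ 22, profit 2·7 + 2·10 = 34.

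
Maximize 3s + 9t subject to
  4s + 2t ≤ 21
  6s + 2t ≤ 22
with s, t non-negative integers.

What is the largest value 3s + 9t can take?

90

Relaxing integrality, the LP optimum is 94.50 at (s,t) = (0, 10.5), which is not an integer point.
(s,t)=(0,10) is feasible, giving 90.
(s,t)=(0,9) is feasible, giving 81.
Maximum is 90 at (s,t)=(0,10).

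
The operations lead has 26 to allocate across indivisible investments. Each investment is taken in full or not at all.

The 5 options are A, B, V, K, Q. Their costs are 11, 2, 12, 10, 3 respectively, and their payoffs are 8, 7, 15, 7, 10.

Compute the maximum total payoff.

This is an integer program with binary decision variables.
Allowing fractional choices, the relaxed optimum would be about 38.5, but investments are indivisible.
B + V + Q: cost 2 + 12 + 3 = 17 ≤ 26, payoff 7 + 15 + 10 = 32.
A + V + Q: cost 11 + 12 + 3 = 26 ≤ 26, payoff 8 + 15 + 10 = 33.
V + K + Q: cost 12 + 10 + 3 = 25 ≤ 26, payoff 15 + 7 + 10 = 32.
Best is A, V, and Q with total payoff 33.

33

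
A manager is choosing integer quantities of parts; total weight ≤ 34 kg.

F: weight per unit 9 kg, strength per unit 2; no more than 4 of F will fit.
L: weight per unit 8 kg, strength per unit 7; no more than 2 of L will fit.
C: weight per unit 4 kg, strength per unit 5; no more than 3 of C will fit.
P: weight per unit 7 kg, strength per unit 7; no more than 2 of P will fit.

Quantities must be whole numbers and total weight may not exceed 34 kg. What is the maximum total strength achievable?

This is a bounded integer knapsack.
C has the best ratio (5/4); taking only C gives at most 3×5 = 15 (stopped by the supply cap of 3).
Mixing does better — 1×L, 3×C, and 2×P: weight 34 ≤ 34, strength 1·7 + 3·5 + 2·7 = 36.

36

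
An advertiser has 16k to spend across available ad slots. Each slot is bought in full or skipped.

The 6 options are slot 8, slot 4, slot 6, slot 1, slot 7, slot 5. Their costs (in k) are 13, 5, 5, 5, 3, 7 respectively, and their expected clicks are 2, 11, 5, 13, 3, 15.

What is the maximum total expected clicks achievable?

slot 1 + slot 7 + slot 5: cost 5 + 3 + 7 = 15 ≤ 16, expected clicks 13 + 3 + 15 = 31.
slot 4 + slot 6 + slot 1: cost 5 + 5 + 5 = 15 ≤ 16, expected clicks 11 + 5 + 13 = 29.
slot 4 + slot 7 + slot 5: cost 5 + 3 + 7 = 15 ≤ 16, expected clicks 11 + 3 + 15 = 29.
Best is slot 1, slot 7, and slot 5 with total expected clicks 31.

31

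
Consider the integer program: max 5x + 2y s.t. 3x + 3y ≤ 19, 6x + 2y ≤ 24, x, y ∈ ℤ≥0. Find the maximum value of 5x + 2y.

The continuous relaxation peaks at (2.83, 3.5) with value 21.17; rounding to a feasible lattice point costs some objective.
(x,y)=(3,3): 3·3+3·3=18≤19, 6·3+2·3=24≤24, objective 21.
(x,y)=(3,2): 3·3+3·2=15≤19, 6·3+2·2=22≤24, objective 19.
(x,y)=(2,4): 3·2+3·4=18≤19, 6·2+2·4=20≤24, objective 18.
No feasible integer point exceeds 21.

21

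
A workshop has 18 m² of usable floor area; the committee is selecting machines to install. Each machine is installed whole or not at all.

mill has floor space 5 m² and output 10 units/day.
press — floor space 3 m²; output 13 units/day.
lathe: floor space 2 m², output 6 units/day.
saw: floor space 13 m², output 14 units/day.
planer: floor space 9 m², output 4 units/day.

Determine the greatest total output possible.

Take press, lathe, and saw: floor space 3 + 2 + 13 = 18 ≤ 18, output 13 + 6 + 14 = 33.
No other feasible combination does better.

33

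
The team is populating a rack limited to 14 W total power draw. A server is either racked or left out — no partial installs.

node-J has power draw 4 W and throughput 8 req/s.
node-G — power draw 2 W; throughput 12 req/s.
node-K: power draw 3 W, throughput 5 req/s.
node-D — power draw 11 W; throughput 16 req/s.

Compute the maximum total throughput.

28

node-K + node-D: power draw 3 + 11 = 14 ≤ 14, throughput 5 + 16 = 21.
node-G + node-D: power draw 2 + 11 = 13 ≤ 14, throughput 12 + 16 = 28.
node-J + node-G + node-K: power draw 4 + 2 + 3 = 9 ≤ 14, throughput 8 + 12 + 5 = 25.
Best is node-G and node-D with total throughput 28.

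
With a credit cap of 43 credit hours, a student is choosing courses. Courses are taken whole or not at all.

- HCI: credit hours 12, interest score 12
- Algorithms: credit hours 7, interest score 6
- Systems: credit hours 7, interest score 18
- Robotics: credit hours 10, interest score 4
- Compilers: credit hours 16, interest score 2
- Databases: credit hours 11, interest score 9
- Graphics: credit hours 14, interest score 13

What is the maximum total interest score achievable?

49

Allowing fractional choices, the relaxed optimum would be about 51.5, but courses are indivisible.
Algorithms + Systems + Databases + Graphics: credit hours 7 + 7 + 11 + 14 = 39 ≤ 43, interest score 6 + 18 + 9 + 13 = 46.
HCI + Systems + Robotics + Graphics: credit hours 12 + 7 + 10 + 14 = 43 ≤ 43, interest score 12 + 18 + 4 + 13 = 47.
HCI + Algorithms + Systems + Graphics: credit hours 12 + 7 + 7 + 14 = 40 ≤ 43, interest score 12 + 6 + 18 + 13 = 49.
Best is HCI, Algorithms, Systems, and Graphics with total interest score 49.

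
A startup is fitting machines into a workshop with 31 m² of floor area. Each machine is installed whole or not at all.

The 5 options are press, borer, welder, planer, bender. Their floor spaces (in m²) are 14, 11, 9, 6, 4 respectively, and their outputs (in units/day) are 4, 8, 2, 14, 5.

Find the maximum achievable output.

29

Take borer, welder, planer, and bender: floor space 11 + 9 + 6 + 4 = 30 ≤ 31, output 8 + 2 + 14 + 5 = 29.
No other feasible combination does better.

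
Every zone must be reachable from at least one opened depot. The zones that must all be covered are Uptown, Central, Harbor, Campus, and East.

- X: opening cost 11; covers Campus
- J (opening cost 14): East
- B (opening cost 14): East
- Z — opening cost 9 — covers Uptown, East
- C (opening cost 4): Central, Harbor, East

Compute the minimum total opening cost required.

24

Choose X, Z, and C: together they cover Uptown, Central, Harbor, Campus, East — every zone.
Total opening cost: 11 + 9 + 4 = 24.
No cover costs less than 24.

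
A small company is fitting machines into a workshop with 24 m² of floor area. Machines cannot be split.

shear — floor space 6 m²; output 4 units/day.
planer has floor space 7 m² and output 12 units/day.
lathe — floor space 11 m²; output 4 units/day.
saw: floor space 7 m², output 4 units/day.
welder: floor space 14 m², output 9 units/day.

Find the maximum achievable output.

21

Allowing fractional choices, the relaxed optimum would be about 23.1, but machines are indivisible.
shear + planer + saw: floor space 6 + 7 + 7 = 20 ≤ 24, output 4 + 12 + 4 = 20.
planer + welder: floor space 7 + 14 = 21 ≤ 24, output 12 + 9 = 21.
Best is planer and welder with total output 21.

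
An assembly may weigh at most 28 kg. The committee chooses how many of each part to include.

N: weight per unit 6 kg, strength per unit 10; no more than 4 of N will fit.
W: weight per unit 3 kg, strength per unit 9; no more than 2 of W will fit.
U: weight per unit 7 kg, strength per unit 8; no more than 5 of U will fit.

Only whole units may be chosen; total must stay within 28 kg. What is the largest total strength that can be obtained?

49

This is a bounded integer knapsack.
Take 4×N and 1×W: weight 27 ≤ 28, strength 4·10 + 1·9 = 49.
No other integer combination yields more.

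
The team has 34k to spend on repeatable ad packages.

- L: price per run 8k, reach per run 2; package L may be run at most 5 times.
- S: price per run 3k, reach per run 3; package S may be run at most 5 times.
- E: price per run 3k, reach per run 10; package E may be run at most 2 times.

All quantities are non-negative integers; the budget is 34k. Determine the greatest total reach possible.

2×L, 4×S, and 2×E: price 34 ≤ 34, reach 2·2 + 4·3 + 2·10 = 36.
1×L, 5×S, and 2×E: price 29 ≤ 34, reach 1·2 + 5·3 + 2·10 = 37.
Best is 37.

37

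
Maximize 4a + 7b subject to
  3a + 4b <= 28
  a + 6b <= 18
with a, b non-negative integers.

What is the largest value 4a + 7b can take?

The continuous relaxation peaks at (6.86, 1.86) with value 40.43; rounding to a feasible lattice point costs some objective.
(a,b)=(8,1) is feasible, giving 39.
(a,b)=(6,2) is feasible, giving 38.
Maximum is 39 at (a,b)=(8,1).

39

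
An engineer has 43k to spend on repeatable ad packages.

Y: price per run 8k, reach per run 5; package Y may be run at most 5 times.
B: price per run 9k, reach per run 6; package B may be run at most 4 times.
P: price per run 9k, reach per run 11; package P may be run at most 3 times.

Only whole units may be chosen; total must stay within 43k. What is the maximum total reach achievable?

43

P has the best ratio (11/9); taking only P gives at most 3×11 = 33 (stopped by the supply cap of 3).
Mixing does better — 2×Y and 3×P: price 43 ≤ 43, reach 2·5 + 3·11 = 43.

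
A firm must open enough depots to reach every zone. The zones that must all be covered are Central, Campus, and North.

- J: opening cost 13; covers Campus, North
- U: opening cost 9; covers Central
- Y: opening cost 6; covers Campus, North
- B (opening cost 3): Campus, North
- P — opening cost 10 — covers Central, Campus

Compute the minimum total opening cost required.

12

Choose U and B: together they cover Central, Campus, North — every zone.
Total opening cost: 9 + 3 = 12.
No cover costs less than 12.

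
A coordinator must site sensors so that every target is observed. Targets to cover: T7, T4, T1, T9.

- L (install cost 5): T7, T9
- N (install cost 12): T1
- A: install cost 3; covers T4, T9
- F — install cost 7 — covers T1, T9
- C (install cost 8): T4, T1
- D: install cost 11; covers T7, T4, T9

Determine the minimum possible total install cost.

Choose L and C: together they cover T7, T4, T1, T9 — every target.
Total install cost: 5 + 8 = 13.

13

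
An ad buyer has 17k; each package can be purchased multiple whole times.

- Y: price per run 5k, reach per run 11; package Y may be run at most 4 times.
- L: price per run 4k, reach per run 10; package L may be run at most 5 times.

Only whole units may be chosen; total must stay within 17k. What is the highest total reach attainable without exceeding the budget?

41

4×L: price 16 ≤ 17, reach 4·10 = 40.
1×Y and 3×L: price 17 ≤ 17, reach 1·11 + 3·10 = 41.
Best is 41.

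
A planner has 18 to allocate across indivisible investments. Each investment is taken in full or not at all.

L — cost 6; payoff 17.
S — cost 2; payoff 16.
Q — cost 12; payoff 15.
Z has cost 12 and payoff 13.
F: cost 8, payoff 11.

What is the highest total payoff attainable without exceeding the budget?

This is a 0-1 knapsack instance.
Allowing fractional choices, the relaxed optimum would be about 46.5, but investments are indivisible.
L + S + F: cost 6 + 2 + 8 = 16 ≤ 18, payoff 17 + 16 + 11 = 44.
L + S: cost 6 + 2 = 8 ≤ 18, payoff 17 + 16 = 33.
L + Q: cost 6 + 12 = 18 ≤ 18, payoff 17 + 15 = 32.
Best is L, S, and F with total payoff 44.

44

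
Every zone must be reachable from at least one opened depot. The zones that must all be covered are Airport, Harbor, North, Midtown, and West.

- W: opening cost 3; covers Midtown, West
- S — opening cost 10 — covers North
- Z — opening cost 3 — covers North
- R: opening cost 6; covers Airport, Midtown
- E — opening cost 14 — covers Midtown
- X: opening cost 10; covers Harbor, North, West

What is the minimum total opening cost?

The greedy cost-per-new-zone heuristic would pick W, Z, R, and X for 22, but a cheaper cover exists.
Choose R and X: together they cover Airport, Harbor, North, Midtown, West — every zone.
Total opening cost: 6 + 10 = 16.
No cover costs less than 16.

16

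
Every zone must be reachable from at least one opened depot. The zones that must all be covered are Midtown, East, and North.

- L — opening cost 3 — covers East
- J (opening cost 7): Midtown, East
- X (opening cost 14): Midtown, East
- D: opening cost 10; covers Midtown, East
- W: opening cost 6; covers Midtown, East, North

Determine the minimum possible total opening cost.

This is a weighted set-cover instance.
W alone covers Midtown, East, North — every zone.
Total opening cost: 6.
No cover costs less than 6.

6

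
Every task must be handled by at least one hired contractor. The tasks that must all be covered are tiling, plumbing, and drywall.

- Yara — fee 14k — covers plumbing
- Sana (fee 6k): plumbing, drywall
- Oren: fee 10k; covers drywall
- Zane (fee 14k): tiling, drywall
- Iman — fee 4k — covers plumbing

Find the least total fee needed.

18

The greedy cost-per-new-task heuristic would pick Sana and Zane for 20, but a cheaper cover exists.
Choose Zane and Iman: together they cover tiling, plumbing, drywall — every task.
Total fee: 14 + 4 = 18.
No cover costs less than 18.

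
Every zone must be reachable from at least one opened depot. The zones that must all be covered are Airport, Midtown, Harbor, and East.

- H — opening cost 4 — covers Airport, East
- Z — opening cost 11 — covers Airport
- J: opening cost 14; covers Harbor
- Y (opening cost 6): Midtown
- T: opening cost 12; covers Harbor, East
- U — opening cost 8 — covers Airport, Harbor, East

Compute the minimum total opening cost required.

The greedy cost-per-new-zone heuristic would pick H, Y, and U for 18, but a cheaper cover exists.
Choose Y and U: together they cover Airport, Midtown, Harbor, East — every zone.
Total opening cost: 6 + 8 = 14.
No cover costs less than 14.

14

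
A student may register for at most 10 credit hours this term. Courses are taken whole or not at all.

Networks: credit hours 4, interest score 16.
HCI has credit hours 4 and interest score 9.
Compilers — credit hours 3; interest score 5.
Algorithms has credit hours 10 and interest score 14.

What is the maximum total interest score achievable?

This is a 0-1 knapsack instance.
Networks + Compilers: credit hours 4 + 3 = 7 ≤ 10, interest score 16 + 5 = 21.
Networks + HCI: credit hours 4 + 4 = 8 ≤ 10, interest score 16 + 9 = 25.
Networks: credit hours 4 ≤ 10, interest score 16.
Best is Networks and HCI with total interest score 25.

25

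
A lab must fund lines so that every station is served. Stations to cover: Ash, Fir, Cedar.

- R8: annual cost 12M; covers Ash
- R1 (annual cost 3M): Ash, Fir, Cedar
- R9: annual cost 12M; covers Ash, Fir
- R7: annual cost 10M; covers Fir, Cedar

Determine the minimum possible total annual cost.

This is an integer covering problem.
R1 alone covers Ash, Fir, Cedar — every station.
Total annual cost: 3.
No cover costs less than 3.

3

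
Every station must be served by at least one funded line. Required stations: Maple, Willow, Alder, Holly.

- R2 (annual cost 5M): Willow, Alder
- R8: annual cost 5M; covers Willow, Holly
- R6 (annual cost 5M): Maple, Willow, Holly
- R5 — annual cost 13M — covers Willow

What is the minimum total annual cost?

10

Choose R2 and R6: together they cover Maple, Willow, Alder, Holly — every station.
Total annual cost: 5 + 5 = 10.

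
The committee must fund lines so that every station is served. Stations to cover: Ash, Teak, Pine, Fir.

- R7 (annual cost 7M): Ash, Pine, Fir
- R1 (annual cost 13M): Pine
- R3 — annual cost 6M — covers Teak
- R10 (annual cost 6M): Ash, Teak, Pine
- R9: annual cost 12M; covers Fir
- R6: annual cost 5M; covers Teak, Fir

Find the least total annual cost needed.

Choose R10 and R6: together they cover Ash, Teak, Pine, Fir — every station.
Total annual cost: 6 + 5 = 11.

11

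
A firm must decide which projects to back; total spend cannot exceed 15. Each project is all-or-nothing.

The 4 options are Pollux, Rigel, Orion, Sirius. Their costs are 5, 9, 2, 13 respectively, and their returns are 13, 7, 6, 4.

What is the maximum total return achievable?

Take Pollux and Rigel: cost 5 + 9 = 14 ≤ 15, return 13 + 7 = 20.
No other feasible combination does better.

20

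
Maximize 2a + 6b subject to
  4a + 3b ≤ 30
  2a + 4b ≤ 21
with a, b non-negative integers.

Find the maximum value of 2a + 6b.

Relaxing integrality, the LP optimum is 31.50 at (a,b) = (0, 5.25), which is not an integer point.
(a,b)=(0,5) is feasible, giving 30.
(a,b)=(1,4) is feasible, giving 26.
(a,b)=(0,4) is feasible, giving 24.
The best lattice point is (0,5), giving 30.

30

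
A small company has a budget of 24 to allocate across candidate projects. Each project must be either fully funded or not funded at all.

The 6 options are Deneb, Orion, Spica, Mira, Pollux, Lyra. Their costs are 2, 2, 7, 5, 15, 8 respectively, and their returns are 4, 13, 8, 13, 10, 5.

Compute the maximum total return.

Orion + Spica + Mira + Lyra: cost 2 + 7 + 5 + 8 = 22 ≤ 24, return 13 + 8 + 13 + 5 = 39.
Deneb + Orion + Spica + Mira + Lyra: cost 2 + 2 + 7 + 5 + 8 = 24 ≤ 24, return 4 + 13 + 8 + 13 + 5 = 43.
Deneb + Orion + Mira + Pollux: cost 2 + 2 + 5 + 15 = 24 ≤ 24, return 4 + 13 + 13 + 10 = 40.
Best is Deneb, Orion, Spica, Mira, and Lyra with total return 43.

43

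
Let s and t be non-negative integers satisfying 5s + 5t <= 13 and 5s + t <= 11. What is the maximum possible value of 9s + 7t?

(s,t)=(2,0): 5·2+5·0=10≤13, 5·2+1·0=10≤11, objective 18.
(s,t)=(1,1): 5·1+5·1=10≤13, 5·1+1·1=6≤11, objective 16.
(s,t)=(1,0): 5·1+5·0=5≤13, 5·1+1·0=5≤11, objective 9.
Maximum is 18 at (s,t)=(2,0).

18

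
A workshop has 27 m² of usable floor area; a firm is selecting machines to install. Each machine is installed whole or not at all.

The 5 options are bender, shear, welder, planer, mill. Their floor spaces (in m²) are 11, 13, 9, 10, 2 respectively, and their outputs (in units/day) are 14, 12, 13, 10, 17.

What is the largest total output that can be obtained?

44

shear + welder + mill: floor space 13 + 9 + 2 = 24 ≤ 27, output 12 + 13 + 17 = 42.
bender + shear + mill: floor space 11 + 13 + 2 = 26 ≤ 27, output 14 + 12 + 17 = 43.
bender + welder + mill: floor space 11 + 9 + 2 = 22 ≤ 27, output 14 + 13 + 17 = 44.
Best is bender, welder, and mill with total output 44.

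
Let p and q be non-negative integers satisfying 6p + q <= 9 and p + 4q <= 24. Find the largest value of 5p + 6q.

36

The continuous relaxation peaks at (0.522, 5.87) with value 37.83; rounding to a feasible lattice point costs some objective.
(p,q)=(0,6): 6·0+1·6=6≤9, 1·0+4·6=24≤24, objective 36.
(p,q)=(0,5): 6·0+1·5=5≤9, 1·0+4·5=20≤24, objective 30.
(p,q)=(0,4): 6·0+1·4=4≤9, 1·0+4·4=16≤24, objective 24.
No feasible integer point exceeds 36.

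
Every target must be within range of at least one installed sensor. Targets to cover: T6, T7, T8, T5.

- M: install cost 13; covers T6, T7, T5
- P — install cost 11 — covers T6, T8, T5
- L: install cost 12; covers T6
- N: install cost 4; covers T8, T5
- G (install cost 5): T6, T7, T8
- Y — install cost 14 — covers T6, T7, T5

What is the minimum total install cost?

This is an integer covering problem.
Choose N and G: together they cover T6, T7, T8, T5 — every target.
Total install cost: 4 + 5 = 9.
No cover costs less than 9.

9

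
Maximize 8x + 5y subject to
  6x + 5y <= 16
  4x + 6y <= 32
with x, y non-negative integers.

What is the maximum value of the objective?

18

(x,y)=(1,2): 6·1+5·2=16≤16, 4·1+6·2=16≤32, objective 18.
(x,y)=(2,0): 6·2+5·0=12≤16, 4·2+6·0=8≤32, objective 16.
(x,y)=(0,3): 6·0+5·3=15≤16, 4·0+6·3=18≤32, objective 15.
The best lattice point is (1,2), giving 18.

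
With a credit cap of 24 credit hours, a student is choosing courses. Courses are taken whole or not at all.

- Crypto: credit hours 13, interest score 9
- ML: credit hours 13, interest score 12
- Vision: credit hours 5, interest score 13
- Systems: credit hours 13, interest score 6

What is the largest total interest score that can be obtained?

25

This is an integer program with binary decision variables.
ML + Vision: credit hours 13 + 5 = 18 ≤ 24, interest score 12 + 13 = 25.
Vision + Systems: credit hours 5 + 13 = 18 ≤ 24, interest score 13 + 6 = 19.
Crypto + Vision: credit hours 13 + 5 = 18 ≤ 24, interest score 9 + 13 = 22.
Best is ML and Vision with total interest score 25.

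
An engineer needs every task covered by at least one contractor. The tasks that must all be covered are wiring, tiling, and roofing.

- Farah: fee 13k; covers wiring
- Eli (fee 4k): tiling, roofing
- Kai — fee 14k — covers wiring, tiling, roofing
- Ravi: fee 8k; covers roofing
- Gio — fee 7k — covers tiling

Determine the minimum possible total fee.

The greedy cost-per-new-task heuristic would pick Eli and Farah for 17, but a cheaper cover exists.
Kai alone covers wiring, tiling, roofing — every task.
Total fee: 14.
No cover costs less than 14.

14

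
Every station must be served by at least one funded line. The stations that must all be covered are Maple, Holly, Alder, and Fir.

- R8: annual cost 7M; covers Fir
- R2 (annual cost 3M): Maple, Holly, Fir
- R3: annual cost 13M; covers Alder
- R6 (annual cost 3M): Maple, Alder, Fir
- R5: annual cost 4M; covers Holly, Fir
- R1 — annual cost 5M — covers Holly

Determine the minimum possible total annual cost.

Choose R2 and R6: together they cover Maple, Holly, Alder, Fir — every station.
Total annual cost: 3 + 3 = 6.

6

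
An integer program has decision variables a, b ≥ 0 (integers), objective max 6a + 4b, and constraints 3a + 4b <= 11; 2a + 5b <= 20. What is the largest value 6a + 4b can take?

The continuous relaxation peaks at (3.67, 0) with value 22.00; rounding to a feasible lattice point costs some objective.
(a,b)=(3,0): 3·3+4·0=9≤11, 2·3+5·0=6≤20, objective 18.
(a,b)=(2,1): 3·2+4·1=10≤11, 2·2+5·1=9≤20, objective 16.
(a,b)=(2,0): 3·2+4·0=6≤11, 2·2+5·0=4≤20, objective 12.
The best lattice point is (3,0), giving 18.

18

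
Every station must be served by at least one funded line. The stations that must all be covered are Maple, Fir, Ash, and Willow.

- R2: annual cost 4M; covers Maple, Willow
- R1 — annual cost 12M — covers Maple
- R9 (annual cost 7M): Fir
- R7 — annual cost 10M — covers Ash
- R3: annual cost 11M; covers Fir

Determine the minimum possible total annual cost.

21

This is a weighted set-cover instance.
Choose R2, R9, and R7: together they cover Maple, Fir, Ash, Willow — every station.
Total annual cost: 4 + 7 + 10 = 21.
No cover costs less than 21.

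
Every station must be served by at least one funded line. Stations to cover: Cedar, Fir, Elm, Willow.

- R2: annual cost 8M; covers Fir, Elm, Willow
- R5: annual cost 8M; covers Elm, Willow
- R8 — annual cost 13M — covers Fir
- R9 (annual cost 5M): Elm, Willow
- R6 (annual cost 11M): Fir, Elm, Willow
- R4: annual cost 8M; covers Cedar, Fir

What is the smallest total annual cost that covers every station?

13

This is an integer covering problem.
Choose R9 and R4: together they cover Cedar, Fir, Elm, Willow — every station.
Total annual cost: 5 + 8 = 13.
No cover costs less than 13.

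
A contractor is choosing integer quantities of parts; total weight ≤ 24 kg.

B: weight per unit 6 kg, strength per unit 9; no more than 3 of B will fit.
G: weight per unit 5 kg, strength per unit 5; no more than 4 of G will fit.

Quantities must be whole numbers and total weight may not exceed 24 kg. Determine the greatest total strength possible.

32

2×B and 2×G: weight 22 ≤ 24, strength 2·9 + 2·5 = 28.
3×B and 1×G: weight 23 ≤ 24, strength 3·9 + 1·5 = 32.
Best is 32.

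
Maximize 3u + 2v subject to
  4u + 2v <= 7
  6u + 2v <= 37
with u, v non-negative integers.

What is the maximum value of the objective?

6

Relaxing integrality, the LP optimum is 7.00 at (u,v) = (0, 3.5), which is not an integer point.
(u,v)=(0,3): 4·0+2·3=6≤7, 6·0+2·3=6≤37, objective 6.
(u,v)=(0,2): 4·0+2·2=4≤7, 6·0+2·2=4≤37, objective 4.
The best lattice point is (0,3), giving 6.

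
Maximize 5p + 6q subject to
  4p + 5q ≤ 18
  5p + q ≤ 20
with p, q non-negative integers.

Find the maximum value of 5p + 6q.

Relaxing integrality, the LP optimum is 22.38 at (p,q) = (3.9, 0.476), which is not an integer point.
(p,q)=(2,2): 4·2+5·2=18≤18, 5·2+1·2=12≤20, objective 22.
(p,q)=(3,1): 4·3+5·1=17≤18, 5·3+1·1=16≤20, objective 21.
(p,q)=(4,0): 4·4+5·0=16≤18, 5·4+1·0=20≤20, objective 20.
Maximum is 22 at (p,q)=(2,2).

22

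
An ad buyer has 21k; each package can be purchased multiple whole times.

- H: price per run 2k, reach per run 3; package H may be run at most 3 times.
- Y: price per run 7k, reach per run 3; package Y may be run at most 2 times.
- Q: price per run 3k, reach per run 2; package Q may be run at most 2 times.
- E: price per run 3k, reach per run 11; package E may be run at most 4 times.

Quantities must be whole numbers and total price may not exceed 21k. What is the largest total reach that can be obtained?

55

This is a bounded integer knapsack.
E has the best ratio (11/3); taking only E gives at most 4×11 = 44 (stopped by the supply cap of 4).
Mixing does better — 3×H, 1×Q, and 4×E: price 21 ≤ 21, reach 3·3 + 1·2 + 4·11 = 55.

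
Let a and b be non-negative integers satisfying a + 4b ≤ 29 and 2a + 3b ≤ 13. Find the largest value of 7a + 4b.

Relaxing integrality, the LP optimum is 45.50 at (a,b) = (6.5, 0), which is not an integer point.
(a,b)=(6,0) is feasible, giving 42.
(a,b)=(5,1) is feasible, giving 39.
(a,b)=(5,0) is feasible, giving 35.
The best lattice point is (6,0), giving 42.

42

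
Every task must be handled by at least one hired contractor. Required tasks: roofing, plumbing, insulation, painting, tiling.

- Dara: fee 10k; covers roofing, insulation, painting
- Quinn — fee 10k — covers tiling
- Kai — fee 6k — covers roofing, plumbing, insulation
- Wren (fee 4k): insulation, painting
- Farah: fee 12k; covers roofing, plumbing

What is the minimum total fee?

This is a weighted set-cover instance.
Choose Quinn, Kai, and Wren: together they cover roofing, plumbing, insulation, painting, tiling — every task.
Total fee: 10 + 6 + 4 = 20.
No cover costs less than 20.

20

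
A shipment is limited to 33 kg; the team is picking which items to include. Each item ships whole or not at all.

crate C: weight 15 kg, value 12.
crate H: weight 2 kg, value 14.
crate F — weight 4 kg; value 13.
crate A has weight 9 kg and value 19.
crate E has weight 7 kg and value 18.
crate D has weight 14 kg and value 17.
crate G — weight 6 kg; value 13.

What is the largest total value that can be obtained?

77

Take crate H, crate F, crate A, crate E, and crate G: weight 2 + 4 + 9 + 7 + 6 = 28 ≤ 33, value 14 + 13 + 19 + 18 + 13 = 77.
No other feasible combination does better.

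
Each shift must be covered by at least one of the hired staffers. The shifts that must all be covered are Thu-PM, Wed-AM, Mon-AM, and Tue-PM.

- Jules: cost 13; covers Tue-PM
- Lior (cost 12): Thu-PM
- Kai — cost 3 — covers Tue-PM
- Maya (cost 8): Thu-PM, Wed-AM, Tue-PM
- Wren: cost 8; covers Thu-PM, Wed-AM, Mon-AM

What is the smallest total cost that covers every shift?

11

This is a weighted set-cover instance.
The greedy cost-per-new-shift heuristic would pick Maya and Wren for 16, but a cheaper cover exists.
Choose Kai and Wren: together they cover Thu-PM, Wed-AM, Mon-AM, Tue-PM — every shift.
Total cost: 3 + 8 = 11.
No cover costs less than 11.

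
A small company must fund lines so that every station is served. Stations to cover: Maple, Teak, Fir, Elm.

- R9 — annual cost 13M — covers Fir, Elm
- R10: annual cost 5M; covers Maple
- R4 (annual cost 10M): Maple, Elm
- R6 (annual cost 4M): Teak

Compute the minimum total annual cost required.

Choose R9, R10, and R6: together they cover Maple, Teak, Fir, Elm — every station.
Total annual cost: 13 + 5 + 4 = 22.
No cover costs less than 22.

22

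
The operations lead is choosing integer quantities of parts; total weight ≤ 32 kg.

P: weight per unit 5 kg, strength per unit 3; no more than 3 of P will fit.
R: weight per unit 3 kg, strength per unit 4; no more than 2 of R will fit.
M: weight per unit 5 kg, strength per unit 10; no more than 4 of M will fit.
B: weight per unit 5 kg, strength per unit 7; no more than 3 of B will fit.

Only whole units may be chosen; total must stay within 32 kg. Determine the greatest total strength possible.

55

This is a bounded integer knapsack.
M has the best ratio (10/5); taking only M gives at most 4×10 = 40 (stopped by the supply cap of 4).
Mixing does better — 2×R, 4×M, and 1×B: weight 31 ≤ 32, strength 2·4 + 4·10 + 1·7 = 55.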